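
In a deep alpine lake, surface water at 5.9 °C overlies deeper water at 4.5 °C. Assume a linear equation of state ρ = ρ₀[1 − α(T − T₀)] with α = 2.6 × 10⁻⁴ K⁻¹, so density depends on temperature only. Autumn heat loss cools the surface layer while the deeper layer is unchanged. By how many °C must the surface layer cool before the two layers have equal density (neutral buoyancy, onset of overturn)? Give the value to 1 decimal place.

1.4 °C

With temperature the only control, equal density requires T_surf′ = T_deep.
T_surf′ = 4.5 °C.
Cooling required: 5.9 − 4.5 = 1.4 °C.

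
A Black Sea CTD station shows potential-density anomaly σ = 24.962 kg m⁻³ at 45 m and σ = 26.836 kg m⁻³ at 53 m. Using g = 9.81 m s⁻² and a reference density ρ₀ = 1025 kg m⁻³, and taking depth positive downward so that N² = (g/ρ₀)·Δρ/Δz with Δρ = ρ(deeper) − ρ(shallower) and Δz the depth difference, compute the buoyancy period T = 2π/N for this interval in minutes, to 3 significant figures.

2.21 min

Δρ = 1026.836 − 1024.962 = 1.874 kg m⁻³ over Δz = 53 − 45 = 8 m.
N² = (9.81/1025) × (1.874/8) = 2.2419 × 10⁻³ s⁻².
N = √(2.2419 × 10⁻³) = 0.047349 rad s⁻¹, so T = 2π/N = 132.70 s = 2.2117 min ≈ 2.21 min.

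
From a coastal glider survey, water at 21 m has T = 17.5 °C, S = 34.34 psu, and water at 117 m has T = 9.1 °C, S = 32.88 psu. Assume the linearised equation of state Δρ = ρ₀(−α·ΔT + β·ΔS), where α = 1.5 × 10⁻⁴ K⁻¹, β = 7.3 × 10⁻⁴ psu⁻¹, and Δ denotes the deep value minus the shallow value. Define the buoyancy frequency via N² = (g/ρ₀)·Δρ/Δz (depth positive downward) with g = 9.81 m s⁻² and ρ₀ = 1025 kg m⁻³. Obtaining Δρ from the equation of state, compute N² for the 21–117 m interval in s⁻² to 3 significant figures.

ΔT = -8.4 K, ΔS = -1.46 psu (deep − shallow).
Δρ/ρ₀ = −αΔT + βΔS = 1.26 × 10⁻³ − 1.0658 × 10⁻³ = 1.942 × 10⁻⁴, so Δρ ≈ 0.1991 kg m⁻³.
N² = (g/ρ₀)·Δρ/Δz = g·(Δρ/ρ₀)/Δz = 9.81 × 1.942 × 10⁻⁴ / 96 = 1.9845 × 10⁻⁵ s⁻² ≈ 1.98 × 10⁻⁵ s⁻².

1.98 × 10⁻⁵ s⁻²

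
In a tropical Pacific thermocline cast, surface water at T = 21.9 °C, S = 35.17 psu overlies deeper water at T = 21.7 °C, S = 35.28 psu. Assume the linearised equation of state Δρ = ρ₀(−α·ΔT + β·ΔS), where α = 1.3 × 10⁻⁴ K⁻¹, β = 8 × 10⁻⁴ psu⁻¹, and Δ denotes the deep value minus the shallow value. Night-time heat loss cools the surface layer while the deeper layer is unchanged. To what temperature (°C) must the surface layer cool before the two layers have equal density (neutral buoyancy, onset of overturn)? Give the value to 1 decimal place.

Neutral buoyancy requires Δρ = 0, i.e. −α(T_deep − T_surf′) + β(S_deep − S_surf) = 0.
T_surf′ = T_deep − (β/α)·ΔS = 21.7 − (8 × 10⁻⁴/1.3 × 10⁻⁴)·(+0.11) = 21.023 °C.
Cooling required: 21.9 − (21.023) = 0.877 °C.

21.0 °C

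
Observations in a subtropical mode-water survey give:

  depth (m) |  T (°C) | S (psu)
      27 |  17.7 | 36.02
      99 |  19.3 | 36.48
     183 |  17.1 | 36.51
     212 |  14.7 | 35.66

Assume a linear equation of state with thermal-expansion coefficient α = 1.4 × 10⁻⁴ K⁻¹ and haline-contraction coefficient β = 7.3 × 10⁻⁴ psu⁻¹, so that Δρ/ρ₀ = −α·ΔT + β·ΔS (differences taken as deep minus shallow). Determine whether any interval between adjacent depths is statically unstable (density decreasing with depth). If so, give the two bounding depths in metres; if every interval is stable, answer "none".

Evaluate Δρ/ρ₀ = −αΔT + βΔS across each adjacent pair:
  27–99 m: −αΔT+βΔS = −(1.4 × 10⁻⁴)(+1.6)+(7.3 × 10⁻⁴)(+0.46) = 1.1 × 10⁻⁴ → stable
  99–183 m: −αΔT+βΔS = −(1.4 × 10⁻⁴)(-2.2)+(7.3 × 10⁻⁴)(+0.03) = 3.3 × 10⁻⁴ → stable
  183–212 m: −αΔT+βΔS = −(1.4 × 10⁻⁴)(-2.4)+(7.3 × 10⁻⁴)(-0.85) = -2.8 × 10⁻⁴ → UNSTABLE
The 183–212 m interval has Δρ < 0: lighter water underlies denser water.

183–212 m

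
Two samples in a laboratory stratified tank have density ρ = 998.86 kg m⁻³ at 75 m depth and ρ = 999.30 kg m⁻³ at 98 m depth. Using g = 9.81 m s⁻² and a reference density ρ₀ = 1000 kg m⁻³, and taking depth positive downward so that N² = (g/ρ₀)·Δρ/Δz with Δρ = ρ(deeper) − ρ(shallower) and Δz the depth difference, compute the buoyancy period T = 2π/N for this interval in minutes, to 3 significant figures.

7.64 min

Δρ = 999.30 − 998.86 = 0.44 kg m⁻³ over Δz = 98 − 75 = 23 m.
N² = (9.81/1000) × (0.44/23) = 1.8767 × 10⁻⁴ s⁻².
N = √(1.8767 × 10⁻⁴) = 0.013699 rad s⁻¹, so T = 2π/N = 458.66 s = 7.6443 min ≈ 7.64 min.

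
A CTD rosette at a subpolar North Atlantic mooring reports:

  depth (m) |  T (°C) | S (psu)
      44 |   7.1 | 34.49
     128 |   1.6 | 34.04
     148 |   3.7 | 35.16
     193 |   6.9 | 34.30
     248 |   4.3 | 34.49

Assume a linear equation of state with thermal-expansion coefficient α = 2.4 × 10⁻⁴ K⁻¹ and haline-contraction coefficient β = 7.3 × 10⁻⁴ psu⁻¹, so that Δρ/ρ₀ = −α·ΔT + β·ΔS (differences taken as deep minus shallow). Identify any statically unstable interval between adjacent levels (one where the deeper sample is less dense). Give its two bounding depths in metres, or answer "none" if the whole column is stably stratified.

148–193 m

Evaluate Δρ/ρ₀ = −αΔT + βΔS across each adjacent pair:
  44–128 m: −αΔT+βΔS = −(2.4 × 10⁻⁴)(-5.5)+(7.3 × 10⁻⁴)(-0.45) = 9.9 × 10⁻⁴ → stable
  128–148 m: −αΔT+βΔS = −(2.4 × 10⁻⁴)(+2.1)+(7.3 × 10⁻⁴)(+1.12) = 3.1 × 10⁻⁴ → stable
  148–193 m: −αΔT+βΔS = −(2.4 × 10⁻⁴)(+3.2)+(7.3 × 10⁻⁴)(-0.86) = -1.4 × 10⁻³ → UNSTABLE
  193–248 m: −αΔT+βΔS = −(2.4 × 10⁻⁴)(-2.6)+(7.3 × 10⁻⁴)(+0.19) = 7.6 × 10⁻⁴ → stable
The 148–193 m interval has Δρ < 0: lighter water underlies denser water.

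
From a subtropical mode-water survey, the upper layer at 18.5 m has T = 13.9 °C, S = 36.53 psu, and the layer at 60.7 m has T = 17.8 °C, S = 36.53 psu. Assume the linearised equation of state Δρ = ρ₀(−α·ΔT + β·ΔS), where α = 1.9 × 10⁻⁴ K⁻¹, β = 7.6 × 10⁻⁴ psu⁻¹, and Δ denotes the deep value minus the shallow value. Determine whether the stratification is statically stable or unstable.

ΔT = 17.8 − 13.9 = +3.9 K and ΔS = 36.53 − 36.53 = +0.00 psu (deep − shallow).
−αΔT = -7.41 × 10⁻⁴; βΔS = 0; sum Δρ/ρ₀ = -7.41 × 10⁻⁴.
Δρ/ρ₀ < 0, so Δρ < 0: deeper water is lighter → statically unstable; the column would overturn.

unstable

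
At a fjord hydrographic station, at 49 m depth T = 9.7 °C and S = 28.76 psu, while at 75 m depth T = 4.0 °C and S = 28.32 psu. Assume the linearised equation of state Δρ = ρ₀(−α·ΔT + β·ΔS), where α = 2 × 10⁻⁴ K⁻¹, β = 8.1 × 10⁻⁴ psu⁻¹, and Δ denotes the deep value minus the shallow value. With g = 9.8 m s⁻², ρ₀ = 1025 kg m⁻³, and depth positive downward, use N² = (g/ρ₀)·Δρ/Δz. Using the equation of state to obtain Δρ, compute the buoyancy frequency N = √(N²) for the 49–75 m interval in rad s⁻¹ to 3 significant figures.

0.0172 rad s⁻¹

ΔT = -5.7 K, ΔS = -0.44 psu (deep − shallow).
Δρ/ρ₀ = −αΔT + βΔS = 1.14 × 10⁻³ − 3.564 × 10⁻⁴ = 7.836 × 10⁻⁴, so Δρ ≈ 0.8032 kg m⁻³.
N² = (g/ρ₀)·Δρ/Δz = g·(Δρ/ρ₀)/Δz = 9.8 × 7.836 × 10⁻⁴ / 26 = 2.9536 × 10⁻⁴ s⁻².
N = √(2.9536 × 10⁻⁴) = 0.017186 rad s⁻¹ ≈ 0.0172 rad s⁻¹.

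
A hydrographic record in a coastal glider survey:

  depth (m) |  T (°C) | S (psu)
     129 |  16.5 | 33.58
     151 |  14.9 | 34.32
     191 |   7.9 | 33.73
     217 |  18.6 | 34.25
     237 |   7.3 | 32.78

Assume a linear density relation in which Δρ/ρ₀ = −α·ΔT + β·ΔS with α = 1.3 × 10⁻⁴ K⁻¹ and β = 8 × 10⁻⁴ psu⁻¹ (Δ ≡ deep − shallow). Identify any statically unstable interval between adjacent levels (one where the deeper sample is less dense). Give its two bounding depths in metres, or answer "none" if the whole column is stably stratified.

191–217 m

Evaluate Δρ/ρ₀ = −αΔT + βΔS across each adjacent pair:
  129–151 m: −αΔT+βΔS = −(1.3 × 10⁻⁴)(-1.6)+(8 × 10⁻⁴)(+0.74) = 8.0 × 10⁻⁴ → stable
  151–191 m: −αΔT+βΔS = −(1.3 × 10⁻⁴)(-7.0)+(8 × 10⁻⁴)(-0.59) = 4.4 × 10⁻⁴ → stable
  191–217 m: −αΔT+βΔS = −(1.3 × 10⁻⁴)(+10.7)+(8 × 10⁻⁴)(+0.52) = -9.7 × 10⁻⁴ → UNSTABLE
  217–237 m: −αΔT+βΔS = −(1.3 × 10⁻⁴)(-11.3)+(8 × 10⁻⁴)(-1.47) = 2.9 × 10⁻⁴ → stable
The 191–217 m interval has Δρ < 0: lighter water underlies denser water.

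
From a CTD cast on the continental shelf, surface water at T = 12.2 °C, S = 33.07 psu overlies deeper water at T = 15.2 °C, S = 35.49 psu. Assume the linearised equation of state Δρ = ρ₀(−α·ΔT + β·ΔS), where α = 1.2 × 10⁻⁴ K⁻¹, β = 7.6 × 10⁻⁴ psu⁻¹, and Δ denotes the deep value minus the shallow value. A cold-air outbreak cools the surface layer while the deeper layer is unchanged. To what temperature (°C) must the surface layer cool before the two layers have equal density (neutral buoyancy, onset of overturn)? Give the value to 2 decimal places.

-0.13 °C

Neutral buoyancy requires Δρ = 0, i.e. −α(T_deep − T_surf′) + β(S_deep − S_surf) = 0.
T_surf′ = T_deep − (β/α)·ΔS = 15.2 − (7.6 × 10⁻⁴/1.2 × 10⁻⁴)·(+2.42) = -0.1267 °C.
Cooling required: 12.2 − (-0.1267) = 12.3267 °C.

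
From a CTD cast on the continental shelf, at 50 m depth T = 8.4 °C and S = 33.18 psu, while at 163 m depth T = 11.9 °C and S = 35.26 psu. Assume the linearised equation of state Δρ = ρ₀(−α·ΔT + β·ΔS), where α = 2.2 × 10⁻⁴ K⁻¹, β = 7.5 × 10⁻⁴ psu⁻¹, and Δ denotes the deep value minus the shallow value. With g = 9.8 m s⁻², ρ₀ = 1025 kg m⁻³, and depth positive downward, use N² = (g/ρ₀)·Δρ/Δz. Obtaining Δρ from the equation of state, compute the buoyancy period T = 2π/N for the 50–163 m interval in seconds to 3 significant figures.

759 s

ΔT = +3.5 K, ΔS = +2.08 psu (deep − shallow).
Δρ/ρ₀ = −αΔT + βΔS = -7.70 × 10⁻⁴ + 1.56 × 10⁻³ = 7.90 × 10⁻⁴, so Δρ ≈ 0.8098 kg m⁻³.
N² = (g/ρ₀)·Δρ/Δz = g·(Δρ/ρ₀)/Δz = 9.8 × 7.90 × 10⁻⁴ / 113 = 6.8513 × 10⁻⁵ s⁻².
N = √(6.8513 × 10⁻⁵) = 8.2773 × 10⁻³ rad s⁻¹ → T = 2π/N = 759.09 s ≈ 759 s.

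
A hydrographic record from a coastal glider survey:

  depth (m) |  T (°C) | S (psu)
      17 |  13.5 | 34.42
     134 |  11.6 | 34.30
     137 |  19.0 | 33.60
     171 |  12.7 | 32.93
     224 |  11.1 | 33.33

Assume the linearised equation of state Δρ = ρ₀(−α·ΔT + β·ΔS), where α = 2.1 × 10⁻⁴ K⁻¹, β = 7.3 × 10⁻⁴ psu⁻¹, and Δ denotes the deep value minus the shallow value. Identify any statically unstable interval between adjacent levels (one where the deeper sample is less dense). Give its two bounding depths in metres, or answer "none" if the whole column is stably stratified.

134–137 m

Evaluate Δρ/ρ₀ = −αΔT + βΔS across each adjacent pair:
  17–134 m: −αΔT+βΔS = −(2.1 × 10⁻⁴)(-1.9)+(7.3 × 10⁻⁴)(-0.12) = 3.1 × 10⁻⁴ → stable
  134–137 m: −αΔT+βΔS = −(2.1 × 10⁻⁴)(+7.4)+(7.3 × 10⁻⁴)(-0.70) = -2.1 × 10⁻³ → UNSTABLE
  137–171 m: −αΔT+βΔS = −(2.1 × 10⁻⁴)(-6.3)+(7.3 × 10⁻⁴)(-0.67) = 8.3 × 10⁻⁴ → stable
  171–224 m: −αΔT+βΔS = −(2.1 × 10⁻⁴)(-1.6)+(7.3 × 10⁻⁴)(+0.40) = 6.3 × 10⁻⁴ → stable
The 134–137 m interval has Δρ < 0: lighter water underlies denser water.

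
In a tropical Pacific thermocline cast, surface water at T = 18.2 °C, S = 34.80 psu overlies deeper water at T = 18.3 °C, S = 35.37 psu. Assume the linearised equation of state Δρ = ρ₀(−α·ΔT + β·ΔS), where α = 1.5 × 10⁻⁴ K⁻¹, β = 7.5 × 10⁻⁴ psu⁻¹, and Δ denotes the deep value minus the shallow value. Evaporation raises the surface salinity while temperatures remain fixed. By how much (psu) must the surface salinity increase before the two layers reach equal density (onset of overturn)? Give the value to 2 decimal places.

0.55 psu

Neutral buoyancy requires −α(T_deep − T_surf) + β(S_deep − S_surf′) = 0.
S_surf′ = S_deep − (α/β)·ΔT = 35.37 − (1.5 × 10⁻⁴/7.5 × 10⁻⁴)·(+0.1) = 35.3500 psu.
Increase required: 35.3500 − 34.80 = 0.5500 psu.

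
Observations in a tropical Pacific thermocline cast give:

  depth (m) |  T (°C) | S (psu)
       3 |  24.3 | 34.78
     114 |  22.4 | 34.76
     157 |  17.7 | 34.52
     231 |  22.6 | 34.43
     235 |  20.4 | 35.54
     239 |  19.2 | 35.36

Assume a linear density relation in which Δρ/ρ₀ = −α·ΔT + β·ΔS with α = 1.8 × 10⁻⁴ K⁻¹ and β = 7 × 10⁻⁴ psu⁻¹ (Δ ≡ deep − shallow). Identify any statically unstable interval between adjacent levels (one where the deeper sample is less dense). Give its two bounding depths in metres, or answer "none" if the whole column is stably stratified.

157–231 m

Evaluate Δρ/ρ₀ = −αΔT + βΔS across each adjacent pair:
  3–114 m: −αΔT+βΔS = −(1.8 × 10⁻⁴)(-1.9)+(7 × 10⁻⁴)(-0.02) = 3.3 × 10⁻⁴ → stable
  114–157 m: −αΔT+βΔS = −(1.8 × 10⁻⁴)(-4.7)+(7 × 10⁻⁴)(-0.24) = 6.8 × 10⁻⁴ → stable
  157–231 m: −αΔT+βΔS = −(1.8 × 10⁻⁴)(+4.9)+(7 × 10⁻⁴)(-0.09) = -9.5 × 10⁻⁴ → UNSTABLE
  231–235 m: −αΔT+βΔS = −(1.8 × 10⁻⁴)(-2.2)+(7 × 10⁻⁴)(+1.11) = 1.2 × 10⁻³ → stable
  235–239 m: −αΔT+βΔS = −(1.8 × 10⁻⁴)(-1.2)+(7 × 10⁻⁴)(-0.18) = 9.0 × 10⁻⁵ → stable
The 157–231 m interval has Δρ < 0: lighter water underlies denser water.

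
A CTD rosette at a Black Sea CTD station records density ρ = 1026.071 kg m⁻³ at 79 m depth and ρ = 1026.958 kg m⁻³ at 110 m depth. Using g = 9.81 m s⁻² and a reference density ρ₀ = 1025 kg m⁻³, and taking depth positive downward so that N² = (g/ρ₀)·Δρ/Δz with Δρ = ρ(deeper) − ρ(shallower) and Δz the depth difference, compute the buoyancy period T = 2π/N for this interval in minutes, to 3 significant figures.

6.33 min

Δρ = 1026.958 − 1026.071 = 0.887 kg m⁻³ over Δz = 110 − 79 = 31 m.
N² = (9.81/1025) × (0.887/31) = 2.7385 × 10⁻⁴ s⁻².
N = √(2.7385 × 10⁻⁴) = 0.016548 rad s⁻¹, so T = 2π/N = 379.69 s = 6.3282 min ≈ 6.33 min.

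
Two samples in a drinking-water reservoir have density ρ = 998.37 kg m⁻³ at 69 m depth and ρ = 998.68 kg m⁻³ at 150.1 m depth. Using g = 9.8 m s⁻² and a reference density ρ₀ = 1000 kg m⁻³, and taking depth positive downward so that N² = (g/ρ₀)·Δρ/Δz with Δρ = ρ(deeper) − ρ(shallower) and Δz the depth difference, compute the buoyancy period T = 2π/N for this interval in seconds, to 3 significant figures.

1.03 × 10³ s

Δρ = 998.68 − 998.37 = 0.31 kg m⁻³ over Δz = 150.1 − 69 = 81.1 m.
N² = (9.8/1000) × (0.31/81.1) = 3.7460 × 10⁻⁵ s⁻².
N = √(3.7460 × 10⁻⁵) = 6.1205 × 10⁻³ rad s⁻¹, so T = 2π/N = 1.0266 × 10³ s ≈ 1.03 × 10³ s.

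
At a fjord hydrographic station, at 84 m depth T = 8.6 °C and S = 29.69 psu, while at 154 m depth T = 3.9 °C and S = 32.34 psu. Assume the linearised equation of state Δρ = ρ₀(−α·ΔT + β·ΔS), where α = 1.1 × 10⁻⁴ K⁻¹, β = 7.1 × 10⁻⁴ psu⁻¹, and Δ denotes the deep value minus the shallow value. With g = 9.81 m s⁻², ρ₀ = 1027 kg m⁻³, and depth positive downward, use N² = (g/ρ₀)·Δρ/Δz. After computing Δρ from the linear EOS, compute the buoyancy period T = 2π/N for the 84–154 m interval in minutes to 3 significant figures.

ΔT = -4.7 K, ΔS = +2.65 psu (deep − shallow).
Δρ/ρ₀ = −αΔT + βΔS = 5.17 × 10⁻⁴ + 1.8815 × 10⁻³ = 2.3985 × 10⁻³, so Δρ ≈ 2.463 kg m⁻³.
N² = (g/ρ₀)·Δρ/Δz = g·(Δρ/ρ₀)/Δz = 9.81 × 2.3985 × 10⁻³ / 70 = 3.3613 × 10⁻⁴ s⁻².
N = √(3.3613 × 10⁻⁴) = 0.018334 rad s⁻¹ → T = 2π/N = 342.71 s = 5.7118 min ≈ 5.71 min.

5.71 min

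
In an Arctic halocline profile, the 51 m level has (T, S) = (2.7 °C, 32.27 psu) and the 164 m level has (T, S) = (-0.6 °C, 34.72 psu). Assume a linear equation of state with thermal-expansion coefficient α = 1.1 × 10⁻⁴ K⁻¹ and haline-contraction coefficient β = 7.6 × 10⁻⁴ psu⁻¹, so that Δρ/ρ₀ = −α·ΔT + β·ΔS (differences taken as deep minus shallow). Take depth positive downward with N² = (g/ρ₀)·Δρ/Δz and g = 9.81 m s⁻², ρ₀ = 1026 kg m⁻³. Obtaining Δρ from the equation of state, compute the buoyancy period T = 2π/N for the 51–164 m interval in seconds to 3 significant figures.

ΔT = -3.3 K, ΔS = +2.45 psu (deep − shallow).
Δρ/ρ₀ = −αΔT + βΔS = 3.63 × 10⁻⁴ + 1.862 × 10⁻³ = 2.225 × 10⁻³, so Δρ ≈ 2.283 kg m⁻³.
N² = (g/ρ₀)·Δρ/Δz = g·(Δρ/ρ₀)/Δz = 9.81 × 2.225 × 10⁻³ / 113 = 1.9316 × 10⁻⁴ s⁻².
N = √(1.9316 × 10⁻⁴) = 0.013898 rad s⁻¹ → T = 2π/N = 452.09 s ≈ 452 s.

452 s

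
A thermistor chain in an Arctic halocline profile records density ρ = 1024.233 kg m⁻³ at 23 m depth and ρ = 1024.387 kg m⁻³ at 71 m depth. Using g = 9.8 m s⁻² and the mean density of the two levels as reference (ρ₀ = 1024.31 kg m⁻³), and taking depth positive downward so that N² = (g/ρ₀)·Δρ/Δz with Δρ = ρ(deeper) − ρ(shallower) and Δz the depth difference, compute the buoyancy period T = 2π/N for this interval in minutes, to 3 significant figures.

18.9 min

Δρ = 1024.387 − 1024.233 = 0.154 kg m⁻³ over Δz = 71 − 23 = 48 m.
N² = (9.8/1024.31) × (0.154/48) = 3.0695 × 10⁻⁵ s⁻².
N = √(3.0695 × 10⁻⁵) = 5.5403 × 10⁻³ rad s⁻¹, so T = 2π/N = 1.1341 × 10³ s = 18.902 min ≈ 18.9 min.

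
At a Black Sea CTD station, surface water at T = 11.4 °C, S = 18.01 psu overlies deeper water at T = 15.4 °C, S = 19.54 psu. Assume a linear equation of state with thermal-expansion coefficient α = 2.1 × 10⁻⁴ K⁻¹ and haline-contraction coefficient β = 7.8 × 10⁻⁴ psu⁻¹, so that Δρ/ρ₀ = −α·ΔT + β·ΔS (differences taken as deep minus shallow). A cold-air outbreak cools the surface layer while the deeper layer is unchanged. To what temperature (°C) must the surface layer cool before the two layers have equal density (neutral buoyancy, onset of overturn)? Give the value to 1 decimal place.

9.7 °C

Neutral buoyancy requires Δρ = 0, i.e. −α(T_deep − T_surf′) + β(S_deep − S_surf) = 0.
T_surf′ = T_deep − (β/α)·ΔS = 15.4 − (7.8 × 10⁻⁴/2.1 × 10⁻⁴)·(+1.53) = 9.717 °C.
Cooling required: 11.4 − (9.717) = 1.683 °C.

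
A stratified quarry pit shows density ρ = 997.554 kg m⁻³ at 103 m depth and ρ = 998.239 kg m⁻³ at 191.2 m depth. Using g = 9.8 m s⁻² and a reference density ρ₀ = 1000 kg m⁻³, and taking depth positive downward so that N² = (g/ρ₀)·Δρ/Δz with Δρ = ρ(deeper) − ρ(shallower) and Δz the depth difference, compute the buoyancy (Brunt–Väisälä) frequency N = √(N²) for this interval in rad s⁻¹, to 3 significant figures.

8.72 × 10⁻³ rad s⁻¹

Δρ = 998.239 − 997.554 = 0.685 kg m⁻³ over Δz = 191.2 − 103 = 88.2 m.
N² = (9.8/1000) × (0.685/88.2) = 7.6111 × 10⁻⁵ s⁻².
N = √(7.6111 × 10⁻⁵) = 8.7242 × 10⁻³ rad s⁻¹ ≈ 8.72 × 10⁻³ rad s⁻¹.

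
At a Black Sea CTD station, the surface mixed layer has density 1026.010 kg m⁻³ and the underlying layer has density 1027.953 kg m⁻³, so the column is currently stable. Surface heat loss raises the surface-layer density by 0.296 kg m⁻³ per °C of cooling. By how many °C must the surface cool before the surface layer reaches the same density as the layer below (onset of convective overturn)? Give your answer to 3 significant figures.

Density deficit of the surface layer: 1027.953 − 1026.010 = 1.943 kg m⁻³.
Required change = 1.943 / 0.296 = 6.56 °C.

6.56 °C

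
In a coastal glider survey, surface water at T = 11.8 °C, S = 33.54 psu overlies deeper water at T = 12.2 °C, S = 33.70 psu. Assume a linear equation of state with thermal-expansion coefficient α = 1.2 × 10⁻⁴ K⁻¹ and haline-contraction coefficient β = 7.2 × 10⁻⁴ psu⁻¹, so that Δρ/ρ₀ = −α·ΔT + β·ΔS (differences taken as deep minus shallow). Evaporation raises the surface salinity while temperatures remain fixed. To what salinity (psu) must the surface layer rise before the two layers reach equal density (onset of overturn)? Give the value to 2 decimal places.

Neutral buoyancy requires −α(T_deep − T_surf) + β(S_deep − S_surf′) = 0.
S_surf′ = S_deep − (α/β)·ΔT = 33.70 − (1.2 × 10⁻⁴/7.2 × 10⁻⁴)·(+0.4) = 33.6333 psu.
Increase required: 33.6333 − 33.54 = 0.0933 psu.

33.63 psu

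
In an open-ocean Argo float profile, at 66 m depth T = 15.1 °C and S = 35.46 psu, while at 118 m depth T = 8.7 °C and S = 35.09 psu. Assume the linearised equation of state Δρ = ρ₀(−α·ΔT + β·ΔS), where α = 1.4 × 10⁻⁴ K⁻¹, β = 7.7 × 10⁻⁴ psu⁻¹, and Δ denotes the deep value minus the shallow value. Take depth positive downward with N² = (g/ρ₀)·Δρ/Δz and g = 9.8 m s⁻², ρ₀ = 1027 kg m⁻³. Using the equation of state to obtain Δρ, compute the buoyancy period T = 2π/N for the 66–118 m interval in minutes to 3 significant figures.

ΔT = -6.4 K, ΔS = -0.37 psu (deep − shallow).
Δρ/ρ₀ = −αΔT + βΔS = 8.96 × 10⁻⁴ − 2.849 × 10⁻⁴ = 6.111 × 10⁻⁴, so Δρ ≈ 0.6276 kg m⁻³.
N² = (g/ρ₀)·Δρ/Δz = g·(Δρ/ρ₀)/Δz = 9.8 × 6.111 × 10⁻⁴ / 52 = 1.1517 × 10⁻⁴ s⁻².
N = √(1.1517 × 10⁻⁴) = 0.010732 rad s⁻¹ → T = 2π/N = 585.46 s = 9.7577 min ≈ 9.76 min.

9.76 min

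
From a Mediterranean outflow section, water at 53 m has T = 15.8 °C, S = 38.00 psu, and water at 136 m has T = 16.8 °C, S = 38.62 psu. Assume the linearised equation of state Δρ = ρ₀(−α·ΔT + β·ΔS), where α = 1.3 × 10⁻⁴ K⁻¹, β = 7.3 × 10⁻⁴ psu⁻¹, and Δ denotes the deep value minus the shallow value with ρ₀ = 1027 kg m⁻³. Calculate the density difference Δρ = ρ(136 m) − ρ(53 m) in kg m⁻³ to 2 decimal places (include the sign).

+0.33 kg m⁻³

ΔT = +1.0 K, ΔS = +0.62 psu (deep − shallow).
Δρ/ρ₀ = −(1.3 × 10⁻⁴)(+1.0) + (7.3 × 10⁻⁴)(+0.62) = 3.226 × 10⁻⁴.
Δρ = 1027 × (3.226 × 10⁻⁴) = +0.33 kg m⁻³.
Positive Δρ: denser below, stable.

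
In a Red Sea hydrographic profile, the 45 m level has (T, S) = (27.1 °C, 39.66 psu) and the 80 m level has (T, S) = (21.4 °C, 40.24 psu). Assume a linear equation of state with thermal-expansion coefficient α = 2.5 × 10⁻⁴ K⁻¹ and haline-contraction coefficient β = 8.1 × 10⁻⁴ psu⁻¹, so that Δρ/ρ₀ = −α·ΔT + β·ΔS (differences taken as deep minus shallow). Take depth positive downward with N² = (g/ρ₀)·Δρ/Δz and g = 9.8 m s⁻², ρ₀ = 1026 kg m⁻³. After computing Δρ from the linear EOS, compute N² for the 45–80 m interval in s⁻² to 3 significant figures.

ΔT = -5.7 K, ΔS = +0.58 psu (deep − shallow).
Δρ/ρ₀ = −αΔT + βΔS = 1.425 × 10⁻³ + 4.698 × 10⁻⁴ = 1.8948 × 10⁻³, so Δρ ≈ 1.944 kg m⁻³.
N² = (g/ρ₀)·Δρ/Δz = g·(Δρ/ρ₀)/Δz = 9.8 × 1.8948 × 10⁻³ / 35 = 5.3054 × 10⁻⁴ s⁻² ≈ 5.31 × 10⁻⁴ s⁻².

5.31 × 10⁻⁴ s⁻²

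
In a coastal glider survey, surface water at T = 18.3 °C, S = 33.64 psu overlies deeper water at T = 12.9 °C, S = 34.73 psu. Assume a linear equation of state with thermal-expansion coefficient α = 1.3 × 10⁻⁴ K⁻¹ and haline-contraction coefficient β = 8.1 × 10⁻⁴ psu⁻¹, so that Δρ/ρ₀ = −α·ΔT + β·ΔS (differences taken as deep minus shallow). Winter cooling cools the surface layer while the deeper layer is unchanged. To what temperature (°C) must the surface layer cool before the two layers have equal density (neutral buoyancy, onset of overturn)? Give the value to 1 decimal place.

Neutral buoyancy requires Δρ = 0, i.e. −α(T_deep − T_surf′) + β(S_deep − S_surf) = 0.
T_surf′ = T_deep − (β/α)·ΔS = 12.9 − (8.1 × 10⁻⁴/1.3 × 10⁻⁴)·(+1.09) = 6.108 °C.
Cooling required: 18.3 − (6.108) = 12.192 °C.

6.1 °C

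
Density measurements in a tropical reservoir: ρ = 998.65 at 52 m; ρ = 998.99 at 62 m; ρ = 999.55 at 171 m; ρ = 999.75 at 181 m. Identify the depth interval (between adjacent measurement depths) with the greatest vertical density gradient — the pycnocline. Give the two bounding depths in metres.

Compute the density gradient over each adjacent pair:
  52–62 m: Δρ/Δz = 0.34/10 = 0.034 kg m⁻⁴
  62–171 m: Δρ/Δz = 0.56/109 = 5.1 × 10⁻³ kg m⁻⁴
  171–181 m: Δρ/Δz = 0.20/10 = 0.020 kg m⁻⁴
The largest gradient is in the 52–62 m interval — the pycnocline.

52–62 m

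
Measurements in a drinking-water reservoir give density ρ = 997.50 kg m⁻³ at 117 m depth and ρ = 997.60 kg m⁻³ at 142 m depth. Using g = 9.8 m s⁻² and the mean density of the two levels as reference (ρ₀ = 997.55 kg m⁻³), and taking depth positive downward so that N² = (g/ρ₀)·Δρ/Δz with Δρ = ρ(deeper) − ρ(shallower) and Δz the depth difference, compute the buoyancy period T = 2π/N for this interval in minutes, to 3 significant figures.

16.7 min

Δρ = 997.60 − 997.50 = 0.10 kg m⁻³ over Δz = 142 − 117 = 25 m.
N² = (9.8/997.55) × (0.10/25) = 3.9296 × 10⁻⁵ s⁻².
N = √(3.9296 × 10⁻⁵) = 6.2687 × 10⁻³ rad s⁻¹, so T = 2π/N = 1.0023 × 10³ s = 16.705 min ≈ 16.7 min.
Since Δρ > 0 the layer is stably stratified.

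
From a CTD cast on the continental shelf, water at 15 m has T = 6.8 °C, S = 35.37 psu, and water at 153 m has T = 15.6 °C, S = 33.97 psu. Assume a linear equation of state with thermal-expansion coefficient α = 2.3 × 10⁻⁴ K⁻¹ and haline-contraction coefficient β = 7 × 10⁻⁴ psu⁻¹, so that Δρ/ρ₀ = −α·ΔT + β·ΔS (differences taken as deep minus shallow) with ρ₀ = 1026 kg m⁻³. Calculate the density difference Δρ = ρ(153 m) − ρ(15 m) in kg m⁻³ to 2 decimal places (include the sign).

ΔT = +8.8 K, ΔS = -1.40 psu (deep − shallow).
Δρ/ρ₀ = −(2.3 × 10⁻⁴)(+8.8) + (7 × 10⁻⁴)(-1.40) = -3.004 × 10⁻³.
Δρ = 1026 × (-3.004 × 10⁻³) = -3.08 kg m⁻³.
Negative Δρ: lighter below, statically unstable.

-3.08 kg m⁻³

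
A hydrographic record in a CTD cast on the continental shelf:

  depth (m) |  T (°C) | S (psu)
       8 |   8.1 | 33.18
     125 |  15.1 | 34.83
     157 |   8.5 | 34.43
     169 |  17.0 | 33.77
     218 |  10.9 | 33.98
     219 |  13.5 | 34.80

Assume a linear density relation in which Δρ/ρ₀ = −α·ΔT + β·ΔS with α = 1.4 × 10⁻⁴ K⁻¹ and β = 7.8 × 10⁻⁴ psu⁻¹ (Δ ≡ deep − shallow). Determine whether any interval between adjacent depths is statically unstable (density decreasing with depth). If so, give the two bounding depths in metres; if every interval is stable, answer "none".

Evaluate Δρ/ρ₀ = −αΔT + βΔS across each adjacent pair:
  8–125 m: −αΔT+βΔS = −(1.4 × 10⁻⁴)(+7.0)+(7.8 × 10⁻⁴)(+1.65) = 3.1 × 10⁻⁴ → stable
  125–157 m: −αΔT+βΔS = −(1.4 × 10⁻⁴)(-6.6)+(7.8 × 10⁻⁴)(-0.40) = 6.1 × 10⁻⁴ → stable
  157–169 m: −αΔT+βΔS = −(1.4 × 10⁻⁴)(+8.5)+(7.8 × 10⁻⁴)(-0.66) = -1.7 × 10⁻³ → UNSTABLE
  169–218 m: −αΔT+βΔS = −(1.4 × 10⁻⁴)(-6.1)+(7.8 × 10⁻⁴)(+0.21) = 1.0 × 10⁻³ → stable
  218–219 m: −αΔT+βΔS = −(1.4 × 10⁻⁴)(+2.6)+(7.8 × 10⁻⁴)(+0.82) = 2.8 × 10⁻⁴ → stable
The 157–169 m interval has Δρ < 0: lighter water underlies denser water.

157–169 m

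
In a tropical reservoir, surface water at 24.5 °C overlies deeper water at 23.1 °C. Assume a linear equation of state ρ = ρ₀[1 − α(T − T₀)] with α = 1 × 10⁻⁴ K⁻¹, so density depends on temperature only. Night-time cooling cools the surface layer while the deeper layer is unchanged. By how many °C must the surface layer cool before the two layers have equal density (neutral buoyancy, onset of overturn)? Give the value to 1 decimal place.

1.4 °C

With temperature the only control, equal density requires T_surf′ = T_deep.
T_surf′ = 23.1 °C.
Cooling required: 24.5 − 23.1 = 1.4 °C.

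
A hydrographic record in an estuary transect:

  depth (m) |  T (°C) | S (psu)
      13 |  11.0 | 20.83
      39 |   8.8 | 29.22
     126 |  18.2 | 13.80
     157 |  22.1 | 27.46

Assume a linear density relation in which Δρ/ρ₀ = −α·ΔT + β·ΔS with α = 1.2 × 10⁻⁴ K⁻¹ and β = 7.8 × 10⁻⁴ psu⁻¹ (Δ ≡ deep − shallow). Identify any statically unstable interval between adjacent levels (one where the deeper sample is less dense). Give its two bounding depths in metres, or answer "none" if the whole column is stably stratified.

Evaluate Δρ/ρ₀ = −αΔT + βΔS across each adjacent pair:
  13–39 m: −αΔT+βΔS = −(1.2 × 10⁻⁴)(-2.2)+(7.8 × 10⁻⁴)(+8.39) = 6.8 × 10⁻³ → stable
  39–126 m: −αΔT+βΔS = −(1.2 × 10⁻⁴)(+9.4)+(7.8 × 10⁻⁴)(-15.42) = -0.013 → UNSTABLE
  126–157 m: −αΔT+βΔS = −(1.2 × 10⁻⁴)(+3.9)+(7.8 × 10⁻⁴)(+13.66) = 0.010 → stable
The 39–126 m interval has Δρ < 0: lighter water underlies denser water.

39–126 m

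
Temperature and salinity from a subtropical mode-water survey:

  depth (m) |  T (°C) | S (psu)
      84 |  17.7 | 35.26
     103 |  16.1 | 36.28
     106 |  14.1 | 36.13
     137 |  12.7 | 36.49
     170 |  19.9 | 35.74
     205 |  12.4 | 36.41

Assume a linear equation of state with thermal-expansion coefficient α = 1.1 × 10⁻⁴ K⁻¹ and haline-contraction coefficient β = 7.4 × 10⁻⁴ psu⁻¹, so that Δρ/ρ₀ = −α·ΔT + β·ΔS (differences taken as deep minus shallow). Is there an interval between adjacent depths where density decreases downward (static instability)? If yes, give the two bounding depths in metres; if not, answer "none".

Evaluate Δρ/ρ₀ = −αΔT + βΔS across each adjacent pair:
  84–103 m: −αΔT+βΔS = −(1.1 × 10⁻⁴)(-1.6)+(7.4 × 10⁻⁴)(+1.02) = 9.3 × 10⁻⁴ → stable
  103–106 m: −αΔT+βΔS = −(1.1 × 10⁻⁴)(-2.0)+(7.4 × 10⁻⁴)(-0.15) = 1.1 × 10⁻⁴ → stable
  106–137 m: −αΔT+βΔS = −(1.1 × 10⁻⁴)(-1.4)+(7.4 × 10⁻⁴)(+0.36) = 4.2 × 10⁻⁴ → stable
  137–170 m: −αΔT+βΔS = −(1.1 × 10⁻⁴)(+7.2)+(7.4 × 10⁻⁴)(-0.75) = -1.3 × 10⁻³ → UNSTABLE
  170–205 m: −αΔT+βΔS = −(1.1 × 10⁻⁴)(-7.5)+(7.4 × 10⁻⁴)(+0.67) = 1.3 × 10⁻³ → stable
The 137–170 m interval has Δρ < 0: lighter water underlies denser water.

137–170 m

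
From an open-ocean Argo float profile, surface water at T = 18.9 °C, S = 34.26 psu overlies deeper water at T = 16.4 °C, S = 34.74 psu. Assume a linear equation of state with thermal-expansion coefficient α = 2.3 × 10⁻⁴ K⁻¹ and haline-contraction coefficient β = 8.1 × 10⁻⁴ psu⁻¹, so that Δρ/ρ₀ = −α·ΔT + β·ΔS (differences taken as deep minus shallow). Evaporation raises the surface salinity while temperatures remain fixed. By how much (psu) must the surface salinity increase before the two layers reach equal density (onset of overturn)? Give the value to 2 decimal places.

1.19 psu

Neutral buoyancy requires −α(T_deep − T_surf) + β(S_deep − S_surf′) = 0.
S_surf′ = S_deep − (α/β)·ΔT = 34.74 − (2.3 × 10⁻⁴/8.1 × 10⁻⁴)·(-2.5) = 35.4499 psu.
Increase required: 35.4499 − 34.26 = 1.1899 psu.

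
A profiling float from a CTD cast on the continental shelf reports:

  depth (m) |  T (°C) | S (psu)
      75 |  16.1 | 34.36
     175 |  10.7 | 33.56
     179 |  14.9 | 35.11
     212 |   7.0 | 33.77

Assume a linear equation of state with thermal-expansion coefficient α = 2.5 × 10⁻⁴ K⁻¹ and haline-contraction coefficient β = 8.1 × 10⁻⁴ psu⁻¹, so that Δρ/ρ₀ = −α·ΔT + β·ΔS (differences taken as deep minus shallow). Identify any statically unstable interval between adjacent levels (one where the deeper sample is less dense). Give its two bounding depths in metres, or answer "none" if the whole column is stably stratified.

Evaluate Δρ/ρ₀ = −αΔT + βΔS across each adjacent pair:
  75–175 m: −αΔT+βΔS = −(2.5 × 10⁻⁴)(-5.4)+(8.1 × 10⁻⁴)(-0.80) = 7.0 × 10⁻⁴ → stable
  175–179 m: −αΔT+βΔS = −(2.5 × 10⁻⁴)(+4.2)+(8.1 × 10⁻⁴)(+1.55) = 2.1 × 10⁻⁴ → stable
  179–212 m: −αΔT+βΔS = −(2.5 × 10⁻⁴)(-7.9)+(8.1 × 10⁻⁴)(-1.34) = 8.9 × 10⁻⁴ → stable
Every interval has Δρ > 0: the column is stably stratified throughout.

none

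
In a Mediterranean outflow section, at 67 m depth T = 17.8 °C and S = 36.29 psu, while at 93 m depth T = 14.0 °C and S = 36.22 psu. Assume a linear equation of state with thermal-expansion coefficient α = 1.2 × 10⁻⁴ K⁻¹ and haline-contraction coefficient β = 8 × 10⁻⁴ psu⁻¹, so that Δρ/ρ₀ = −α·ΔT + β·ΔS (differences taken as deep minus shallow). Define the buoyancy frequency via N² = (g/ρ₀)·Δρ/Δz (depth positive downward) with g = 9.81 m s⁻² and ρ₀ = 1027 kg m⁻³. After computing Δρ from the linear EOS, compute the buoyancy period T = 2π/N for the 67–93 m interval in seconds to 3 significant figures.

511 s

ΔT = -3.8 K, ΔS = -0.07 psu (deep − shallow).
Δρ/ρ₀ = −αΔT + βΔS = 4.56 × 10⁻⁴ − 5.60 × 10⁻⁵ = 4.00 × 10⁻⁴, so Δρ ≈ 0.4108 kg m⁻³.
N² = (g/ρ₀)·Δρ/Δz = g·(Δρ/ρ₀)/Δz = 9.81 × 4.00 × 10⁻⁴ / 26 = 1.5092 × 10⁻⁴ s⁻².
N = √(1.5092 × 10⁻⁴) = 0.012285 rad s⁻¹ → T = 2π/N = 511.45 s ≈ 511 s.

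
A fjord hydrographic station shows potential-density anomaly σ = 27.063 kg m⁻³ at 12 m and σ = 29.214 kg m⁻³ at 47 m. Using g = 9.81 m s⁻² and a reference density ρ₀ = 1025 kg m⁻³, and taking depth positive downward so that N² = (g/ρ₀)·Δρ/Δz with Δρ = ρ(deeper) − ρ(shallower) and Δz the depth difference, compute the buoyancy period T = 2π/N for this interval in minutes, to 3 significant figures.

4.32 min

Δρ = 1029.214 − 1027.063 = 2.151 kg m⁻³ over Δz = 47 − 12 = 35 m.
N² = (9.81/1025) × (2.151/35) = 5.8819 × 10⁻⁴ s⁻².
N = √(5.8819 × 10⁻⁴) = 0.024253 rad s⁻¹, so T = 2π/N = 259.07 s = 4.3178 min ≈ 4.32 min.
Since Δρ > 0 the layer is stably stratified.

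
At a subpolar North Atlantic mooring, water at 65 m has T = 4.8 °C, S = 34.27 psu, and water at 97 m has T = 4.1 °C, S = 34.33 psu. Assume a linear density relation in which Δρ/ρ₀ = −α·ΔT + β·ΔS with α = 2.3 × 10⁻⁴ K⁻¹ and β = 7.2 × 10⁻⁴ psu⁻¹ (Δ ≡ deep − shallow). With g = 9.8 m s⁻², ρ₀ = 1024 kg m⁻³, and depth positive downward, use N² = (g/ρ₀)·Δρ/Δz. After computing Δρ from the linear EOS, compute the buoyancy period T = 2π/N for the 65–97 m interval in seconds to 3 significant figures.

ΔT = -0.7 K, ΔS = +0.06 psu (deep − shallow).
Δρ/ρ₀ = −αΔT + βΔS = 1.61 × 10⁻⁴ + 4.32 × 10⁻⁵ = 2.042 × 10⁻⁴, so Δρ ≈ 0.2091 kg m⁻³.
N² = (g/ρ₀)·Δρ/Δz = g·(Δρ/ρ₀)/Δz = 9.8 × 2.042 × 10⁻⁴ / 32 = 6.2536 × 10⁻⁵ s⁻².
N = √(6.2536 × 10⁻⁵) = 7.9080 × 10⁻³ rad s⁻¹ → T = 2π/N = 794.54 s ≈ 795 s.

795 s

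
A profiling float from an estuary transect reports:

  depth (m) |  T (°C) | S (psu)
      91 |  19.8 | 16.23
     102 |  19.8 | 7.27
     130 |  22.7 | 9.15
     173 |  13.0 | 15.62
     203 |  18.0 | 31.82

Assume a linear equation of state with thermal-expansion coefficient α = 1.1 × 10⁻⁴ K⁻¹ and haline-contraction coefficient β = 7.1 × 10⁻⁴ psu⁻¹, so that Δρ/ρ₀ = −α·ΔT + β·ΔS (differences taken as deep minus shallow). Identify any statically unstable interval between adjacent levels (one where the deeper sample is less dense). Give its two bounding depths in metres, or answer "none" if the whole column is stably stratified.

Evaluate Δρ/ρ₀ = −αΔT + βΔS across each adjacent pair:
  91–102 m: −αΔT+βΔS = −(1.1 × 10⁻⁴)(+0.0)+(7.1 × 10⁻⁴)(-8.96) = -6.4 × 10⁻³ → UNSTABLE
  102–130 m: −αΔT+βΔS = −(1.1 × 10⁻⁴)(+2.9)+(7.1 × 10⁻⁴)(+1.88) = 1.0 × 10⁻³ → stable
  130–173 m: −αΔT+βΔS = −(1.1 × 10⁻⁴)(-9.7)+(7.1 × 10⁻⁴)(+6.47) = 5.7 × 10⁻³ → stable
  173–203 m: −αΔT+βΔS = −(1.1 × 10⁻⁴)(+5.0)+(7.1 × 10⁻⁴)(+16.20) = 0.011 → stable
The 91–102 m interval has Δρ < 0: lighter water underlies denser water.

91–102 m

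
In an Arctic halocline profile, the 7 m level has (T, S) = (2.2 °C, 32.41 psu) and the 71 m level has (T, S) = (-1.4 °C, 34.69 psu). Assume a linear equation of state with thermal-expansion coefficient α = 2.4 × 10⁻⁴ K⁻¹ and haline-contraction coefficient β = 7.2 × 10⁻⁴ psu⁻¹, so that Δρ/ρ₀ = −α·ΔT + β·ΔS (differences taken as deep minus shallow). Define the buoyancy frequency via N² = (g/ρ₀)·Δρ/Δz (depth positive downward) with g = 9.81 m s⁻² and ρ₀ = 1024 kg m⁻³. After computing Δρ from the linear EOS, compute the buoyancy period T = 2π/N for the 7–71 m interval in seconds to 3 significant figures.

ΔT = -3.6 K, ΔS = +2.28 psu (deep − shallow).
Δρ/ρ₀ = −αΔT + βΔS = 8.64 × 10⁻⁴ + 1.6416 × 10⁻³ = 2.5056 × 10⁻³, so Δρ ≈ 2.566 kg m⁻³.
N² = (g/ρ₀)·Δρ/Δz = g·(Δρ/ρ₀)/Δz = 9.81 × 2.5056 × 10⁻³ / 64 = 3.8406 × 10⁻⁴ s⁻².
N = √(3.8406 × 10⁻⁴) = 0.019597 rad s⁻¹ → T = 2π/N = 320.62 s ≈ 321 s.

321 s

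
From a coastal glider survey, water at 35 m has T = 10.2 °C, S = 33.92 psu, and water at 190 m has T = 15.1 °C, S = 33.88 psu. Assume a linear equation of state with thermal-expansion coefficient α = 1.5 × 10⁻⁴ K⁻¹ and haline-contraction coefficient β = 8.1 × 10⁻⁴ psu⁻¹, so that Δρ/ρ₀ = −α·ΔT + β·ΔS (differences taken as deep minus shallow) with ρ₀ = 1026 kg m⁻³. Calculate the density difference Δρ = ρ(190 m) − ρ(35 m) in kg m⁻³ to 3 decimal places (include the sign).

ΔT = +4.9 K, ΔS = -0.04 psu (deep − shallow).
Δρ/ρ₀ = −(1.5 × 10⁻⁴)(+4.9) + (8.1 × 10⁻⁴)(-0.04) = -7.674 × 10⁻⁴.
Δρ = 1026 × (-7.674 × 10⁻⁴) = -0.787 kg m⁻³.
Negative Δρ: lighter below, statically unstable.

-0.787 kg m⁻³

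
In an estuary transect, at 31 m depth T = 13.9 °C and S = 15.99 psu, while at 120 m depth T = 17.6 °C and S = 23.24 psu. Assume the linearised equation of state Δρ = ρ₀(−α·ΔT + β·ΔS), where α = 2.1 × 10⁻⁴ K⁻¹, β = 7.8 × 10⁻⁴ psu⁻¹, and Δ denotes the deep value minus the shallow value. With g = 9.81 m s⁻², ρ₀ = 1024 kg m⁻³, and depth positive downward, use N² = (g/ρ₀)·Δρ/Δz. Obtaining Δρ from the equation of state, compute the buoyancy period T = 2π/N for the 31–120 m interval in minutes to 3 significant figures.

4.52 min

ΔT = +3.7 K, ΔS = +7.25 psu (deep − shallow).
Δρ/ρ₀ = −αΔT + βΔS = -7.77 × 10⁻⁴ + 5.655 × 10⁻³ = 4.878 × 10⁻³, so Δρ ≈ 4.995 kg m⁻³.
N² = (g/ρ₀)·Δρ/Δz = g·(Δρ/ρ₀)/Δz = 9.81 × 4.878 × 10⁻³ / 89 = 5.3768 × 10⁻⁴ s⁻².
N = √(5.3768 × 10⁻⁴) = 0.023188 rad s⁻¹ → T = 2π/N = 270.97 s = 4.5162 min ≈ 4.52 min.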